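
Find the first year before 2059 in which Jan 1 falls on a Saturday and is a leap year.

2056

Jan 1 advances by 2 weekdays after a leap year and by 1 after a common year.
2059: Jan 1 is Wednesday.
2058: Tuesday
2057: Monday
2056: Saturday (leap)
2056 begins on a Saturday and is a leap year.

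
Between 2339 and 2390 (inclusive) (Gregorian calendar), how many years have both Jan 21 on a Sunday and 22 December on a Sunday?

2

Check each year's weekday for Jan 21 and 22 December:
  2339: Sat/Fri  2340: Sun/Sun ✓  2341: Tue/Mon  2342: Wed/Tue  2343: Thu/Wed  2344: Fri/Fri  2345: Sun/Sat  2346: Mon/Sun  2347: Tue/Mon  2348: Wed/Wed  2349: Fri/Thu  2350: Sat/Fri  2351: Sun/Sat  2352: Mon/Mon  …(24 more)…  2377: Fri/Thu  2378: Sat/Fri  2379: Sun/Sat  2380: Mon/Mon  2381: Wed/Tue  2382: Thu/Wed  2383: Fri/Thu  2384: Sat/Sat  2385: Mon/Sun  2386: Tue/Mon  2387: Wed/Tue  2388: Thu/Thu  2389: Sat/Fri  2390: Sun/Sat
Both conditions hold in: 2340, 2368 — 2.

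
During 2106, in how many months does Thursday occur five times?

A month of length L has five Thursdays iff its first Thursday is on day ≤ L−28 (so day 1–3 in a 31-day month, 1–2 in a 30-day month, day 1 in a leap February).
Checking each month of 2106: Jan starts Fri (31d); Feb starts Mon (28d); Mar starts Mon (31d); Apr starts Thu (30d) ✓; May starts Sat (31d); Jun starts Tue (30d); Jul starts Thu (31d) ✓; Aug starts Sun (31d); Sep starts Wed (30d) ✓; Oct starts Fri (31d); Nov starts Mon (30d); Dec starts Wed (31d) ✓.
Five-Thursday months: April, July, September, December → 4.

4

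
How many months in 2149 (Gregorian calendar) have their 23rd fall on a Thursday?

2

Check the 23rd of each month of 2149: Jan 23: Thu, Feb 23: Sun, Mar 23: Sun, Apr 23: Wed, May 23: Fri, Jun 23: Mon, Jul 23: Wed, Aug 23: Sat, Sep 23: Tue, Oct 23: Thu, Nov 23: Sun, Dec 23: Tue.
Thursday occurs in January, October — 2 months.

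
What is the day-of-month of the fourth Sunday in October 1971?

October 1, 1971 is a Friday, so the first Sunday is the 3rd.
The fourth Sunday is 3 + 21 = 24.

24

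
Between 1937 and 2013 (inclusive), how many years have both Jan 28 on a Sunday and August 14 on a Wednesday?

3

Check each year's weekday for Jan 28 and August 14:
  1937: Thu/Sat  1938: Fri/Sun  1939: Sat/Mon  1940: Sun/Wed ✓  1941: Tue/Thu  1942: Wed/Fri  1943: Thu/Sat  1944: Fri/Mon  1945: Sun/Tue  1946: Mon/Wed  1947: Tue/Thu  1948: Wed/Sat  1949: Fri/Sun  1950: Sat/Mon  …(49 more)…  2000: Fri/Mon  2001: Sun/Tue  2002: Mon/Wed  2003: Tue/Thu  2004: Wed/Sat  2005: Fri/Sun  2006: Sat/Mon  2007: Sun/Tue  2008: Mon/Thu  2009: Wed/Fri  2010: Thu/Sat  2011: Fri/Sun  2012: Sat/Tue  2013: Mon/Wed
Both conditions hold in: 1940, 1968, 1996 — 3.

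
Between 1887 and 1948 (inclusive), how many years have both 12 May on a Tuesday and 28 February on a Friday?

3

Check each year's weekday for 12 May and 28 February:
  1887: Thu/Mon  1888: Sat/Tue  1889: Sun/Thu  1890: Mon/Fri  1891: Tue/Sat  1892: Thu/Sun  1893: Fri/Tue  1894: Sat/Wed  1895: Sun/Thu  1896: Tue/Fri ✓  1897: Wed/Sun  1898: Thu/Mon  1899: Fri/Tue  1900: Sat/Wed  …(34 more)…  1935: Sun/Thu  1936: Tue/Fri ✓  1937: Wed/Sun  1938: Thu/Mon  1939: Fri/Tue  1940: Sun/Wed  1941: Mon/Fri  1942: Tue/Sat  1943: Wed/Sun  1944: Fri/Mon  1945: Sat/Wed  1946: Sun/Thu  1947: Mon/Fri  1948: Wed/Sat
Both conditions hold in: 1896, 1908, 1936 — 3.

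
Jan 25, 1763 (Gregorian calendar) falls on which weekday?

Tuesday

January 1, 1763 is a Saturday.
January 25 is day 25 of the year, i.e. 24 days after Jan 1.
24 mod 7 = 3, so advance 3 weekdays from Saturday: Tuesday.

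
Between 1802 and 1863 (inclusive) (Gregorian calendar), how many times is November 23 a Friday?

9

Track November 23's weekday year by year (advancing +1, or +2 across a Feb 29):
  1802: Tue  1803: Wed (+1)  1804: Fri (+2) ✓  1805: Sat (+1)  1806: Sun (+1)
  1807: Mon (+1)  1808: Wed (+2)  1809: Thu (+1)  1810: Fri (+1) ✓  1811: Sat (+1)
  1812: Mon (+2)  1813: Tue (+1)  1814: Wed (+1)  1815: Thu (+1)  … (34 more years) …
  1850: Sat (+1)  1851: Sun (+1)  1852: Tue (+2)  1853: Wed (+1)  1854: Thu (+1)
  1855: Fri (+1) ✓  1856: Sun (+2)  1857: Mon (+1)  1858: Tue (+1)  1859: Wed (+1)
  1860: Fri (+2) ✓  1861: Sat (+1)  1862: Sun (+1)  1863: Mon (+1)
Friday years: 1804, 1810, 1821, 1827, 1832, 1838, 1849, 1855, 1860 — 9 in total.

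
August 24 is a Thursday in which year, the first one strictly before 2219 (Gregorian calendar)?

From one year to the next, a fixed date's weekday advances by 1, or by 2 when a Feb 29 lies between the two dates.
2219: August 24 is Tuesday.
2218: Monday (−1)
2217: Sunday (−1)
2216: Saturday (−1)
2215: Thursday (−2)
August 24 falls on a Thursday in 2215.

2215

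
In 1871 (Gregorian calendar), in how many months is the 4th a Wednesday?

Check the 4th of each month of 1871: Jan 4: Wed, Feb 4: Sat, Mar 4: Sat, Apr 4: Tue, May 4: Thu, Jun 4: Sun, Jul 4: Tue, Aug 4: Fri, Sep 4: Mon, Oct 4: Wed, Nov 4: Sat, Dec 4: Mon.
Wednesday occurs in January, October — 2 months.

2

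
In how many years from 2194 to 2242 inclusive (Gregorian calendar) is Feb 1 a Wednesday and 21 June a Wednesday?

5

Check each year's weekday for Feb 1 and 21 June:
  2194: Sat/Sat  2195: Sun/Sun  2196: Mon/Tue  2197: Wed/Wed ✓  2198: Thu/Thu  2199: Fri/Fri  2200: Sat/Sat  2201: Sun/Sun  2202: Mon/Mon  2203: Tue/Tue  2204: Wed/Thu  2205: Fri/Fri  2206: Sat/Sat  2207: Sun/Sun  …(21 more)…  2229: Sun/Sun  2230: Mon/Mon  2231: Tue/Tue  2232: Wed/Thu  2233: Fri/Fri  2234: Sat/Sat  2235: Sun/Sun  2236: Mon/Tue  2237: Wed/Wed ✓  2238: Thu/Thu  2239: Fri/Fri  2240: Sat/Sun  2241: Mon/Mon  2242: Tue/Tue
Both conditions hold in: 2197, 2209, 2215, 2226, 2237 — 5.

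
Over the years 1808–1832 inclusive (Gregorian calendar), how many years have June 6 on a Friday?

Track June 6's weekday year by year (advancing +1, or +2 across a Feb 29):
  1808: Mon  1809: Tue (+1)  1810: Wed (+1)  1811: Thu (+1)  1812: Sat (+2)
  1813: Sun (+1)  1814: Mon (+1)  1815: Tue (+1)  1816: Thu (+2)  1817: Fri (+1) ✓
  1818: Sat (+1)  1819: Sun (+1)  1820: Tue (+2)  1821: Wed (+1)  1822: Thu (+1)
  1823: Fri (+1) ✓  1824: Sun (+2)  1825: Mon (+1)  1826: Tue (+1)  1827: Wed (+1)
  1828: Fri (+2) ✓  1829: Sat (+1)  1830: Sun (+1)  1831: Mon (+1)  1832: Wed (+2)
Friday years: 1817, 1823, 1828 — 3 in total.

3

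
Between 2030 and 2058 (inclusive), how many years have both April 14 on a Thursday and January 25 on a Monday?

Check each year's weekday for April 14 and January 25:
  2030: Sun/Fri  2031: Mon/Sat  2032: Wed/Sun  2033: Thu/Tue  2034: Fri/Wed  2035: Sat/Thu  2036: Mon/Fri  2037: Tue/Sun  2038: Wed/Mon  2039: Thu/Tue  2040: Sat/Wed  2041: Sun/Fri  2042: Mon/Sat  2043: Tue/Sun  2044: Thu/Mon ✓  2045: Fri/Wed  2046: Sat/Thu  2047: Sun/Fri  2048: Tue/Sat  2049: Wed/Mon  2050: Thu/Tue  2051: Fri/Wed  2052: Sun/Thu  2053: Mon/Sat  2054: Tue/Sun  2055: Wed/Mon  2056: Fri/Tue  2057: Sat/Thu  2058: Sun/Fri
Both conditions hold in: 2044 — 1.

1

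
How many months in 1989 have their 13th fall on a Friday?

Check the 13th of each month of 1989: Jan 13: Fri, Feb 13: Mon, Mar 13: Mon, Apr 13: Thu, May 13: Sat, Jun 13: Tue, Jul 13: Thu, Aug 13: Sun, Sep 13: Wed, Oct 13: Fri, Nov 13: Mon, Dec 13: Wed.
Friday occurs in January, October — 2 months.

2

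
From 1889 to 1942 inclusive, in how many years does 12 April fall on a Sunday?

9

Track 12 April's weekday year by year (advancing +1, or +2 across a Feb 29):
  1889: Fri  1890: Sat (+1)  1891: Sun (+1) ✓  1892: Tue (+2)  1893: Wed (+1)
  1894: Thu (+1)  1895: Fri (+1)  1896: Sun (+2) ✓  1897: Mon (+1)  1898: Tue (+1)
  1899: Wed (+1)  1900: Thu (+1)  1901: Fri (+1)  1902: Sat (+1)  … (26 more years) …
  1929: Fri (+1)  1930: Sat (+1)  1931: Sun (+1) ✓  1932: Tue (+2)  1933: Wed (+1)
  1934: Thu (+1)  1935: Fri (+1)  1936: Sun (+2) ✓  1937: Mon (+1)  1938: Tue (+1)
  1939: Wed (+1)  1940: Fri (+2)  1941: Sat (+1)  1942: Sun (+1) ✓
Sunday years: 1891, 1896, 1903, 1908, 1914, 1925, 1931, 1936, 1942 — 9 in total.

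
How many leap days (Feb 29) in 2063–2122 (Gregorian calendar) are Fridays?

3

Leap years in 2063–2122: 14 of them.
Feb 29 weekday advances by 5 (mod 7) from one leap year to the next four years later (or differs when a century non-leap intervenes).
Leap-day weekdays: 2064:Fri✓ 2068:Wed 2072:Mon 2076:Sat 2080:Thu 2084:Tue 2088:Sun 2092:Fri✓ 2096:Wed 2104:Fri✓ 2108:Wed 2112:Mon 2116:Sat 2120:Thu
Friday: 2064, 2092, 2104 → 3.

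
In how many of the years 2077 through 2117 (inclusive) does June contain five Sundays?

June has 30 days; it has five Sundays when Sunday falls among the first (month-length − 28) days — i.e. when June 1 is one of Sunday/Saturday.
June 1 by year: 2077:Tue 2078:Wed 2079:Thu 2080:Sat✓ 2081:Sun✓ 2082:Mon 2083:Tue 2084:Thu 2085:Fri 2086:Sat✓ 2087:Sun✓ 2088:Tue 2089:Wed 2090:Thu 2091:Fri …(11 more)… 2103:Fri 2104:Sun✓ 2105:Mon 2106:Tue 2107:Wed 2108:Fri 2109:Sat✓ 2110:Sun✓ 2111:Mon 2112:Wed 2113:Thu 2114:Fri 2115:Sat✓ 2116:Mon 2117:Tue
Years with five Sundays: 2080, 2081, 2086, 2087, 2092, 2097, 2098, 2104, 2109, 2110, 2115 → 11.

11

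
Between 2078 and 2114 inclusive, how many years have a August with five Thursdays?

15

August has 31 days; it has five Thursdays when Thursday falls among the first (month-length − 28) days — i.e. when August 1 is one of Thursday/Wednesday/Tuesday.
August 1 by year: 2078:Mon 2079:Tue✓ 2080:Thu✓ 2081:Fri 2082:Sat 2083:Sun 2084:Tue✓ 2085:Wed✓ 2086:Thu✓ 2087:Fri 2088:Sun 2089:Mon 2090:Tue✓ 2091:Wed✓ 2092:Fri …(7 more)… 2100:Sun 2101:Mon 2102:Tue✓ 2103:Wed✓ 2104:Fri 2105:Sat 2106:Sun 2107:Mon 2108:Wed✓ 2109:Thu✓ 2110:Fri 2111:Sat 2112:Mon 2113:Tue✓ 2114:Wed✓
Years with five Thursdays: 2079, 2080, 2084, 2085, 2086, 2090, 2091, 2096, 2097, 2102, 2103, 2108, 2109, 2113, 2114 → 15.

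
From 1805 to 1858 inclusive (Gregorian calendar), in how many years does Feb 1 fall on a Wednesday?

7

Track Feb 1's weekday year by year (advancing +1, or +2 across a Feb 29):
  1805: Fri  1806: Sat (+1)  1807: Sun (+1)  1808: Mon (+1)  1809: Wed (+2) ✓
  1810: Thu (+1)  1811: Fri (+1)  1812: Sat (+1)  1813: Mon (+2)  1814: Tue (+1)
  1815: Wed (+1) ✓  1816: Thu (+1)  1817: Sat (+2)  1818: Sun (+1)  … (26 more years) …
  1845: Sat (+2)  1846: Sun (+1)  1847: Mon (+1)  1848: Tue (+1)  1849: Thu (+2)
  1850: Fri (+1)  1851: Sat (+1)  1852: Sun (+1)  1853: Tue (+2)  1854: Wed (+1) ✓
  1855: Thu (+1)  1856: Fri (+1)  1857: Sun (+2)  1858: Mon (+1)
Wednesday years: 1809, 1815, 1826, 1832, 1837, 1843, 1854 — 7 in total.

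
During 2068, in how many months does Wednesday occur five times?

4

A month of length L has five Wednesdays iff its first Wednesday is on day ≤ L−28 (so day 1–3 in a 31-day month, 1–2 in a 30-day month, day 1 in a leap February).
Checking each month of 2068: Jan starts Sun (31d); Feb starts Wed (29d) ✓; Mar starts Thu (31d); Apr starts Sun (30d); May starts Tue (31d) ✓; Jun starts Fri (30d); Jul starts Sun (31d); Aug starts Wed (31d) ✓; Sep starts Sat (30d); Oct starts Mon (31d) ✓; Nov starts Thu (30d); Dec starts Sat (31d).
Five-Wednesday months: February, May, August, October → 4.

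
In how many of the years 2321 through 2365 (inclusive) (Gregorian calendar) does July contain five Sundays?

20

July has 31 days; it has five Sundays when Sunday falls among the first (month-length − 28) days — i.e. when July 1 is one of Sunday/Saturday/Friday.
July 1 by year: 2321:Fri✓ 2322:Sat✓ 2323:Sun✓ 2324:Tue 2325:Wed 2326:Thu 2327:Fri✓ 2328:Sun✓ 2329:Mon 2330:Tue 2331:Wed 2332:Fri✓ 2333:Sat✓ 2334:Sun✓ 2335:Mon …(15 more)… 2351:Sun✓ 2352:Tue 2353:Wed 2354:Thu 2355:Fri✓ 2356:Sun✓ 2357:Mon 2358:Tue 2359:Wed 2360:Fri✓ 2361:Sat✓ 2362:Sun✓ 2363:Mon 2364:Wed 2365:Thu
Years with five Sundays: 2321, 2322, 2323, 2327, 2328, 2332, 2333, 2334, 2338, 2339, 2344, 2345, 2349, 2350, 2351, 2355, 2356, 2360, 2361, 2362 → 20.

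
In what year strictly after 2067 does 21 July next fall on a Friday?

2073

From one year to the next, a fixed date's weekday advances by 1, or by 2 when a Feb 29 lies between the two dates.
2067: July 21 is Thursday.
2068: Saturday (+2)
2069: Sunday (+1)
2070: Monday (+1)
2071: Tuesday (+1)
2072: Thursday (+2)
2073: Friday (+1)
21 July falls on a Friday in 2073.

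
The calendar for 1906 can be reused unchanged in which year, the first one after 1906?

Two years share a calendar iff Jan 1 falls on the same weekday and both are leap or both are common. 1906: Jan 1 is Monday, common year.
1907: Jan 1 Tuesday, common
1908: Jan 1 Wednesday, leap
1909: Jan 1 Friday, common
1910: Jan 1 Saturday, common
1911: Jan 1 Sunday, common
1912: Jan 1 Monday, leap
1913: Jan 1 Wednesday, common
1914: Jan 1 Thursday, common
1915: Jan 1 Friday, common
1916: Jan 1 Saturday, leap
1917: Jan 1 Monday, common
1917 matches on both conditions.

1917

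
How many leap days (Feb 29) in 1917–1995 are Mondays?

3

Leap years in 1917–1995: 19 of them.
Feb 29 weekday advances by 5 (mod 7) from one leap year to the next four years later (or differs when a century non-leap intervenes).
Leap-day weekdays: 1920:Sun 1924:Fri 1928:Wed 1932:Mon✓ 1936:Sat 1940:Thu 1944:Tue 1948:Sun 1952:Fri 1956:Wed 1960:Mon✓ 1964:Sat 1968:Thu 1972:Tue 1976:Sun 1980:Fri 1984:Wed 1988:Mon✓ 1992:Sat
Monday: 1932, 1960, 1988 → 3.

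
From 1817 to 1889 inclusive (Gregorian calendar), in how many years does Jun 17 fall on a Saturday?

10

Track Jun 17's weekday year by year (advancing +1, or +2 across a Feb 29):
  1817: Tue  1818: Wed (+1)  1819: Thu (+1)  1820: Sat (+2) ✓  1821: Sun (+1)
  1822: Mon (+1)  1823: Tue (+1)  1824: Thu (+2)  1825: Fri (+1)  1826: Sat (+1) ✓
  1827: Sun (+1)  1828: Tue (+2)  1829: Wed (+1)  1830: Thu (+1)  … (45 more years) …
  1876: Sat (+2) ✓  1877: Sun (+1)  1878: Mon (+1)  1879: Tue (+1)  1880: Thu (+2)
  1881: Fri (+1)  1882: Sat (+1) ✓  1883: Sun (+1)  1884: Tue (+2)  1885: Wed (+1)
  1886: Thu (+1)  1887: Fri (+1)  1888: Sun (+2)  1889: Mon (+1)
Saturday years: 1820, 1826, 1837, 1843, 1848, 1854, 1865, 1871, 1876, 1882 — 10 in total.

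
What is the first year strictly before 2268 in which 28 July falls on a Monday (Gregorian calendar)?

From one year to the next, a fixed date's weekday advances by 1, or by 2 when a Feb 29 lies between the two dates.
2268: July 28 is Tuesday.
2267: Sunday (−2)
2266: Saturday (−1)
2265: Friday (−1)
2264: Thursday (−1)
2263: Tuesday (−2)
2262: Monday (−1)
28 July falls on a Monday in 2262.

2262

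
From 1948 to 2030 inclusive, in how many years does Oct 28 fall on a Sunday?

Track Oct 28's weekday year by year (advancing +1, or +2 across a Feb 29):
  1948: Thu  1949: Fri (+1)  1950: Sat (+1)  1951: Sun (+1) ✓  1952: Tue (+2)
  1953: Wed (+1)  1954: Thu (+1)  1955: Fri (+1)  1956: Sun (+2) ✓  1957: Mon (+1)
  1958: Tue (+1)  1959: Wed (+1)  1960: Fri (+2)  1961: Sat (+1)  … (55 more years) …
  2017: Sat (+1)  2018: Sun (+1) ✓  2019: Mon (+1)  2020: Wed (+2)  2021: Thu (+1)
  2022: Fri (+1)  2023: Sat (+1)  2024: Mon (+2)  2025: Tue (+1)  2026: Wed (+1)
  2027: Thu (+1)  2028: Sat (+2)  2029: Sun (+1) ✓  2030: Mon (+1)
Sunday years: 1951, 1956, 1962, 1973, 1979, 1984, 1990, 2001, 2007, 2012, 2018, 2029 — 12 in total.

12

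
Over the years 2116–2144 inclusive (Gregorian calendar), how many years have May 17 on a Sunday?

5

Track May 17's weekday year by year (advancing +1, or +2 across a Feb 29):
  2116: Sun ✓  2117: Mon (+1)  2118: Tue (+1)  2119: Wed (+1)  2120: Fri (+2)
  2121: Sat (+1)  2122: Sun (+1) ✓  2123: Mon (+1)  2124: Wed (+2)  2125: Thu (+1)
  2126: Fri (+1)  2127: Sat (+1)  2128: Mon (+2)  2129: Tue (+1)  2130: Wed (+1)
  2131: Thu (+1)  2132: Sat (+2)  2133: Sun (+1) ✓  2134: Mon (+1)  2135: Tue (+1)
  2136: Thu (+2)  2137: Fri (+1)  2138: Sat (+1)  2139: Sun (+1) ✓  2140: Tue (+2)
  2141: Wed (+1)  2142: Thu (+1)  2143: Fri (+1)  2144: Sun (+2) ✓
Sunday years: 2116, 2122, 2133, 2139, 2144 — 5 in total.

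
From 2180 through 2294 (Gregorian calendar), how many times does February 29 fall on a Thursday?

3

Leap years in 2180–2294: 28 of them.
Feb 29 weekday advances by 5 (mod 7) from one leap year to the next four years later (or differs when a century non-leap intervenes).
Leap-day weekdays: 2180:Tue 2184:Sun 2188:Fri 2192:Wed 2196:Mon 2204:Wed 2208:Mon 2212:Sat 2216:Thu✓ 2220:Tue 2224:Sun 2228:Fri 2232:Wed 2236:Mon 2240:Sat 2244:Thu✓ 2248:Tue 2252:Sun 2256:Fri 2260:Wed 2264:Mon 2268:Sat 2272:Thu✓ 2276:Tue 2280:Sun 2284:Fri 2288:Wed 2292:Mon
Thursday: 2216, 2244, 2272 → 3.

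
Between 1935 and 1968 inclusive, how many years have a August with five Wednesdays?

14

August has 31 days; it has five Wednesdays when Wednesday falls among the first (month-length − 28) days — i.e. when August 1 is one of Wednesday/Tuesday/Monday.
August 1 by year: 1935:Thu 1936:Sat 1937:Sun 1938:Mon✓ 1939:Tue✓ 1940:Thu 1941:Fri 1942:Sat 1943:Sun 1944:Tue✓ 1945:Wed✓ 1946:Thu 1947:Fri 1948:Sun 1949:Mon✓ …(4 more)… 1954:Sun 1955:Mon✓ 1956:Wed✓ 1957:Thu 1958:Fri 1959:Sat 1960:Mon✓ 1961:Tue✓ 1962:Wed✓ 1963:Thu 1964:Sat 1965:Sun 1966:Mon✓ 1967:Tue✓ 1968:Thu
Years with five Wednesdays: 1938, 1939, 1944, 1945, 1949, 1950, 1951, 1955, 1956, 1960, 1961, 1962, 1966, 1967 → 14.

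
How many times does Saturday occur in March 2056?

March 2056 has 31 days and begins on Wednesday.
The first Saturday is March 4.
Saturdays fall on 4, 11, 18, 25 — that's 4.

4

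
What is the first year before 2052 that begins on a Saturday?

Jan 1 advances by 2 weekdays after a leap year and by 1 after a common year.
2052: Jan 1 is Monday (leap).
2051: Sunday
2050: Saturday
2050 begins on a Saturday

2050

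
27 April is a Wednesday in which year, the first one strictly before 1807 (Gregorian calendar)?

From one year to the next, a fixed date's weekday advances by 1, or by 2 when a Feb 29 lies between the two dates.
1807: April 27 is Monday.
1806: Sunday (−1)
1805: Saturday (−1)
1804: Friday (−1)
1803: Wednesday (−2)
27 April falls on a Wednesday in 1803.

1803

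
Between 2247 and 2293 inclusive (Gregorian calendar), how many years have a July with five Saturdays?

July has 31 days; it has five Saturdays when Saturday falls among the first (month-length − 28) days — i.e. when July 1 is one of Saturday/Friday/Thursday.
July 1 by year: 2247:Thu✓ 2248:Sat✓ 2249:Sun 2250:Mon 2251:Tue 2252:Thu✓ 2253:Fri✓ 2254:Sat✓ 2255:Sun 2256:Tue 2257:Wed 2258:Thu✓ 2259:Fri✓ 2260:Sun 2261:Mon …(17 more)… 2279:Tue 2280:Thu✓ 2281:Fri✓ 2282:Sat✓ 2283:Sun 2284:Tue 2285:Wed 2286:Thu✓ 2287:Fri✓ 2288:Sun 2289:Mon 2290:Tue 2291:Wed 2292:Fri✓ 2293:Sat✓
Years with five Saturdays: 2247, 2248, 2252, 2253, 2254, 2258, 2259, 2264, 2265, 2269, 2270, 2271, 2275, 2276, 2280, 2281, 2282, 2286, 2287, 2292, 2293 → 21.

21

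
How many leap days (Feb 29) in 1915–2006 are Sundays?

4

Leap years in 1915–2006: 23 of them.
Feb 29 weekday advances by 5 (mod 7) from one leap year to the next four years later (or differs when a century non-leap intervenes).
Leap-day weekdays: 1916:Tue 1920:Sun✓ 1924:Fri 1928:Wed 1932:Mon 1936:Sat 1940:Thu 1944:Tue 1948:Sun✓ 1952:Fri 1956:Wed 1960:Mon 1964:Sat 1968:Thu 1972:Tue 1976:Sun✓ 1980:Fri 1984:Wed 1988:Mon 1992:Sat 1996:Thu 2000:Tue 2004:Sun✓
Sunday: 1920, 1948, 1976, 2004 → 4.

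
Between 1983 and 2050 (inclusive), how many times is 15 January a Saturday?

Track 15 January's weekday year by year (advancing +1, or +2 across a Feb 29):
  1983: Sat ✓  1984: Sun (+1)  1985: Tue (+2)  1986: Wed (+1)  1987: Thu (+1)
  1988: Fri (+1)  1989: Sun (+2)  1990: Mon (+1)  1991: Tue (+1)  1992: Wed (+1)
  1993: Fri (+2)  1994: Sat (+1) ✓  1995: Sun (+1)  1996: Mon (+1)  … (40 more years) …
  2037: Thu (+2)  2038: Fri (+1)  2039: Sat (+1) ✓  2040: Sun (+1)  2041: Tue (+2)
  2042: Wed (+1)  2043: Thu (+1)  2044: Fri (+1)  2045: Sun (+2)  2046: Mon (+1)
  2047: Tue (+1)  2048: Wed (+1)  2049: Fri (+2)  2050: Sat (+1) ✓
Saturday years: 1983, 1994, 2000, 2005, 2011, 2022, 2028, 2033, 2039, 2050 — 10 in total.

10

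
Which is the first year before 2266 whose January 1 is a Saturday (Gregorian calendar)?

2259

Jan 1 advances by 2 weekdays after a leap year and by 1 after a common year.
2266: Jan 1 is Monday.
2265: Sunday
2264: Friday (leap)
2263: Thursday
2262: Wednesday
2261: Tuesday
2260: Sunday (leap)
2259: Saturday
2259 begins on a Saturday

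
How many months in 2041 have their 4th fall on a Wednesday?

2

Check the 4th of each month of 2041: Jan 4: Fri, Feb 4: Mon, Mar 4: Mon, Apr 4: Thu, May 4: Sat, Jun 4: Tue, Jul 4: Thu, Aug 4: Sun, Sep 4: Wed, Oct 4: Fri, Nov 4: Mon, Dec 4: Wed.
Wednesday occurs in September, December — 2 months.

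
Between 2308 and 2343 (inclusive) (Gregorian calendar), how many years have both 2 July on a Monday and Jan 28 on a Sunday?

3

Check each year's weekday for 2 July and Jan 28:
  2308: Thu/Tue  2309: Fri/Thu  2310: Sat/Fri  2311: Sun/Sat  2312: Tue/Sun  2313: Wed/Tue  2314: Thu/Wed  2315: Fri/Thu  2316: Sun/Fri  2317: Mon/Sun ✓  2318: Tue/Mon  2319: Wed/Tue  2320: Fri/Wed  2321: Sat/Fri  …(8 more)…  2330: Wed/Tue  2331: Thu/Wed  2332: Sat/Thu  2333: Sun/Sat  2334: Mon/Sun ✓  2335: Tue/Mon  2336: Thu/Tue  2337: Fri/Thu  2338: Sat/Fri  2339: Sun/Sat  2340: Tue/Sun  2341: Wed/Tue  2342: Thu/Wed  2343: Fri/Thu
Both conditions hold in: 2317, 2323, 2334 — 3.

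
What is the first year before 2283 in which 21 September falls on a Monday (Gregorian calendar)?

2274

From one year to the next, a fixed date's weekday advances by 1, or by 2 when a Feb 29 lies between the two dates.
2283: September 21 is Friday.
2282: Thursday (−1)
2281: Wednesday (−1)
2280: Tuesday (−1)
2279: Sunday (−2)
2278: Saturday (−1)
2277: Friday (−1)
2276: Thursday (−1)
2275: Tuesday (−2)
2274: Monday (−1)
21 September falls on a Monday in 2274.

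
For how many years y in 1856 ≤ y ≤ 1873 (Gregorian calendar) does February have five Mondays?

February has 28 days (29 in leap years); it has five Mondays when Monday falls among the first (month-length − 28) days — i.e. when February 1 is Monday in a leap year (never in a common year).
February 1 by year: 1856:Fri 1857:Sun 1858:Mon 1859:Tue 1860:Wed 1861:Fri 1862:Sat 1863:Sun 1864:Mon✓ 1865:Wed 1866:Thu 1867:Fri 1868:Sat 1869:Mon 1870:Tue 1871:Wed 1872:Thu 1873:Sat
Years with five Mondays: 1864 → 1.

1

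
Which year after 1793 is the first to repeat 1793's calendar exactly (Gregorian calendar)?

1799

Two years share a calendar iff Jan 1 falls on the same weekday and both are leap or both are common. 1793: Jan 1 is Tuesday, common year.
1794: Jan 1 Wednesday, common
1795: Jan 1 Thursday, common
1796: Jan 1 Friday, leap
1797: Jan 1 Sunday, common
1798: Jan 1 Monday, common
1799: Jan 1 Tuesday, common
1799 matches on both conditions.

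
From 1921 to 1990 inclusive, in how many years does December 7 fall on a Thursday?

10

Track December 7's weekday year by year (advancing +1, or +2 across a Feb 29):
  1921: Wed  1922: Thu (+1) ✓  1923: Fri (+1)  1924: Sun (+2)  1925: Mon (+1)
  1926: Tue (+1)  1927: Wed (+1)  1928: Fri (+2)  1929: Sat (+1)  1930: Sun (+1)
  1931: Mon (+1)  1932: Wed (+2)  1933: Thu (+1) ✓  1934: Fri (+1)  … (42 more years) …
  1977: Wed (+1)  1978: Thu (+1) ✓  1979: Fri (+1)  1980: Sun (+2)  1981: Mon (+1)
  1982: Tue (+1)  1983: Wed (+1)  1984: Fri (+2)  1985: Sat (+1)  1986: Sun (+1)
  1987: Mon (+1)  1988: Wed (+2)  1989: Thu (+1) ✓  1990: Fri (+1)
Thursday years: 1922, 1933, 1939, 1944, 1950, 1961, 1967, 1972, 1978, 1989 — 10 in total.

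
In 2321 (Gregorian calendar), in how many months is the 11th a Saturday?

Check the 11th of each month of 2321: Jan 11: Tue, Feb 11: Fri, Mar 11: Fri, Apr 11: Mon, May 11: Wed, Jun 11: Sat, Jul 11: Mon, Aug 11: Thu, Sep 11: Sun, Oct 11: Tue, Nov 11: Fri, Dec 11: Sun.
Saturday occurs in June — 1 month.

1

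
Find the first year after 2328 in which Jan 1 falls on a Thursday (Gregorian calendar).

Jan 1 advances by 2 weekdays after a leap year and by 1 after a common year.
2328: Jan 1 is Sunday (leap).
2329: Tuesday
2330: Wednesday
2331: Thursday
2331 begins on a Thursday

2331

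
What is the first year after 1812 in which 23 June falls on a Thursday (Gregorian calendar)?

1814

From one year to the next, a fixed date's weekday advances by 1, or by 2 when a Feb 29 lies between the two dates.
1812: June 23 is Tuesday.
1813: Wednesday (+1)
1814: Thursday (+1)
23 June falls on a Thursday in 1814.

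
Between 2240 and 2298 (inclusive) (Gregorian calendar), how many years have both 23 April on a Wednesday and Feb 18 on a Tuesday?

6

Check each year's weekday for 23 April and Feb 18:
  2240: Thu/Tue  2241: Fri/Thu  2242: Sat/Fri  2243: Sun/Sat  2244: Tue/Sun  2245: Wed/Tue ✓  2246: Thu/Wed  2247: Fri/Thu  2248: Sun/Fri  2249: Mon/Sun  2250: Tue/Mon  2251: Wed/Tue ✓  2252: Fri/Wed  2253: Sat/Fri  …(31 more)…  2285: Thu/Wed  2286: Fri/Thu  2287: Sat/Fri  2288: Mon/Sat  2289: Tue/Mon  2290: Wed/Tue ✓  2291: Thu/Wed  2292: Sat/Thu  2293: Sun/Sat  2294: Mon/Sun  2295: Tue/Mon  2296: Thu/Tue  2297: Fri/Thu  2298: Sat/Fri
Both conditions hold in: 2245, 2251, 2262, 2273, 2279, 2290 — 6.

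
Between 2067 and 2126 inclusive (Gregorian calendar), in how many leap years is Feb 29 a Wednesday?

Leap years in 2067–2126: 14 of them.
Feb 29 weekday advances by 5 (mod 7) from one leap year to the next four years later (or differs when a century non-leap intervenes).
Leap-day weekdays: 2068:Wed✓ 2072:Mon 2076:Sat 2080:Thu 2084:Tue 2088:Sun 2092:Fri 2096:Wed✓ 2104:Fri 2108:Wed✓ 2112:Mon 2116:Sat 2120:Thu 2124:Tue
Wednesday: 2068, 2096, 2108 → 3.

3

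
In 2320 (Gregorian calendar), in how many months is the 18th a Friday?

Check the 18th of each month of 2320: Jan 18: Sun, Feb 18: Wed, Mar 18: Thu, Apr 18: Sun, May 18: Tue, Jun 18: Fri, Jul 18: Sun, Aug 18: Wed, Sep 18: Sat, Oct 18: Mon, Nov 18: Thu, Dec 18: Sat.
Friday occurs in June — 1 month.

1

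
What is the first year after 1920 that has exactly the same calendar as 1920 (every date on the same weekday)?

Two years share a calendar iff Jan 1 falls on the same weekday and both are leap or both are common. 1920: Jan 1 is Thursday, leap year.
1921: Jan 1 Saturday, common
1922: Jan 1 Sunday, common
1923: Jan 1 Monday, common
1924: Jan 1 Tuesday, leap
1925: Jan 1 Thursday, common
1926: Jan 1 Friday, common
1927: Jan 1 Saturday, common
1928: Jan 1 Sunday, leap
1929: Jan 1 Tuesday, common
1930: Jan 1 Wednesday, common
1931: Jan 1 Thursday, common
1932: Jan 1 Friday, leap
1933: Jan 1 Sunday, common
1934: Jan 1 Monday, common
1935: Jan 1 Tuesday, common
1936: Jan 1 Wednesday, leap
1937: Jan 1 Friday, common
1938: Jan 1 Saturday, common
1939: Jan 1 Sunday, common
1940: Jan 1 Monday, leap
1941: Jan 1 Wednesday, common
1942: Jan 1 Thursday, common
1943: Jan 1 Friday, common
1944: Jan 1 Saturday, leap
1945: Jan 1 Monday, common
1946: Jan 1 Tuesday, common
1947: Jan 1 Wednesday, common
1948: Jan 1 Thursday, leap
1948 matches on both conditions.

1948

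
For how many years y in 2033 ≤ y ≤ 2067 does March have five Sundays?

March has 31 days; it has five Sundays when Sunday falls among the first (month-length − 28) days — i.e. when March 1 is one of Sunday/Saturday/Friday.
March 1 by year: 2033:Tue 2034:Wed 2035:Thu 2036:Sat✓ 2037:Sun✓ 2038:Mon 2039:Tue 2040:Thu 2041:Fri✓ 2042:Sat✓ 2043:Sun✓ 2044:Tue 2045:Wed 2046:Thu 2047:Fri✓ …(5 more)… 2053:Sat✓ 2054:Sun✓ 2055:Mon 2056:Wed 2057:Thu 2058:Fri✓ 2059:Sat✓ 2060:Mon 2061:Tue 2062:Wed 2063:Thu 2064:Sat✓ 2065:Sun✓ 2066:Mon 2067:Tue
Years with five Sundays: 2036, 2037, 2041, 2042, 2043, 2047, 2048, 2052, 2053, 2054, 2058, 2059, 2064, 2065 → 14.

14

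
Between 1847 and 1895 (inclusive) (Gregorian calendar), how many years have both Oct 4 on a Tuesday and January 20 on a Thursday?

5

Check each year's weekday for Oct 4 and January 20:
  1847: Mon/Wed  1848: Wed/Thu  1849: Thu/Sat  1850: Fri/Sun  1851: Sat/Mon  1852: Mon/Tue  1853: Tue/Thu ✓  1854: Wed/Fri  1855: Thu/Sat  1856: Sat/Sun  1857: Sun/Tue  1858: Mon/Wed  1859: Tue/Thu ✓  1860: Thu/Fri  …(21 more)…  1882: Wed/Fri  1883: Thu/Sat  1884: Sat/Sun  1885: Sun/Tue  1886: Mon/Wed  1887: Tue/Thu ✓  1888: Thu/Fri  1889: Fri/Sun  1890: Sat/Mon  1891: Sun/Tue  1892: Tue/Wed  1893: Wed/Fri  1894: Thu/Sat  1895: Fri/Sun
Both conditions hold in: 1853, 1859, 1870, 1881, 1887 — 5.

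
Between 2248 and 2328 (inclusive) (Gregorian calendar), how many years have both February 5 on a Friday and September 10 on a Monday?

Check each year's weekday for February 5 and September 10:
  2248: Sat/Sun  2249: Mon/Mon  2250: Tue/Tue  2251: Wed/Wed  2252: Thu/Fri  2253: Sat/Sat  2254: Sun/Sun  2255: Mon/Mon  2256: Tue/Wed  2257: Thu/Thu  2258: Fri/Fri  2259: Sat/Sat  2260: Sun/Mon  2261: Tue/Tue  …(53 more)…  2315: Fri/Fri  2316: Sat/Sun  2317: Mon/Mon  2318: Tue/Tue  2319: Wed/Wed  2320: Thu/Fri  2321: Sat/Sat  2322: Sun/Sun  2323: Mon/Mon  2324: Tue/Wed  2325: Thu/Thu  2326: Fri/Fri  2327: Sat/Sat  2328: Sun/Mon
Both conditions hold in: no year — 0.

0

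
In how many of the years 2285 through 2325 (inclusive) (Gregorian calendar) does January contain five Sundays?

January has 31 days; it has five Sundays when Sunday falls among the first (month-length − 28) days — i.e. when January 1 is one of Sunday/Saturday/Friday.
January 1 by year: 2285:Thu 2286:Fri✓ 2287:Sat✓ 2288:Sun✓ 2289:Tue 2290:Wed 2291:Thu 2292:Fri✓ 2293:Sun✓ 2294:Mon 2295:Tue 2296:Wed 2297:Fri✓ 2298:Sat✓ 2299:Sun✓ …(11 more)… 2311:Sun✓ 2312:Mon 2313:Wed 2314:Thu 2315:Fri✓ 2316:Sat✓ 2317:Mon 2318:Tue 2319:Wed 2320:Thu 2321:Sat✓ 2322:Sun✓ 2323:Mon 2324:Tue 2325:Thu
Years with five Sundays: 2286, 2287, 2288, 2292, 2293, 2297, 2298, 2299, 2304, 2305, 2309, 2310, 2311, 2315, 2316, 2321, 2322 → 17.

17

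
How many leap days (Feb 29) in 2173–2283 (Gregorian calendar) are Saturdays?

Leap years in 2173–2283: 26 of them.
Feb 29 weekday advances by 5 (mod 7) from one leap year to the next four years later (or differs when a century non-leap intervenes).
Leap-day weekdays: 2176:Thu 2180:Tue 2184:Sun 2188:Fri 2192:Wed 2196:Mon 2204:Wed 2208:Mon 2212:Sat✓ 2216:Thu 2220:Tue 2224:Sun 2228:Fri 2232:Wed 2236:Mon 2240:Sat✓ 2244:Thu 2248:Tue 2252:Sun 2256:Fri 2260:Wed 2264:Mon 2268:Sat✓ 2272:Thu 2276:Tue 2280:Sun
Saturday: 2212, 2240, 2268 → 3.

3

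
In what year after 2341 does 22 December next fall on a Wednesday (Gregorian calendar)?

2343

From one year to the next, a fixed date's weekday advances by 1, or by 2 when a Feb 29 lies between the two dates.
2341: December 22 is Monday.
2342: Tuesday (+1)
2343: Wednesday (+1)
22 December falls on a Wednesday in 2343.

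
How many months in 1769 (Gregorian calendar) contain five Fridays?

A month of length L has five Fridays iff its first Friday is on day ≤ L−28 (so day 1–3 in a 31-day month, 1–2 in a 30-day month, day 1 in a leap February).
Checking each month of 1769: Jan starts Sun (31d); Feb starts Wed (28d); Mar starts Wed (31d) ✓; Apr starts Sat (30d); May starts Mon (31d); Jun starts Thu (30d) ✓; Jul starts Sat (31d); Aug starts Tue (31d); Sep starts Fri (30d) ✓; Oct starts Sun (31d); Nov starts Wed (30d); Dec starts Fri (31d) ✓.
Five-Friday months: March, June, September, December → 4.

4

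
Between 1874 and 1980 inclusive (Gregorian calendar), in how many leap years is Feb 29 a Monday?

4

Leap years in 1874–1980: 26 of them.
Feb 29 weekday advances by 5 (mod 7) from one leap year to the next four years later (or differs when a century non-leap intervenes).
Leap-day weekdays: 1876:Tue 1880:Sun 1884:Fri 1888:Wed 1892:Mon✓ 1896:Sat 1904:Mon✓ 1908:Sat 1912:Thu 1916:Tue 1920:Sun 1924:Fri 1928:Wed 1932:Mon✓ 1936:Sat 1940:Thu 1944:Tue 1948:Sun 1952:Fri 1956:Wed 1960:Mon✓ 1964:Sat 1968:Thu 1972:Tue 1976:Sun 1980:Fri
Monday: 1892, 1904, 1932, 1960 → 4.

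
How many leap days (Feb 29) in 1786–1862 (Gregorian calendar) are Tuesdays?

2

Leap years in 1786–1862: 18 of them.
Feb 29 weekday advances by 5 (mod 7) from one leap year to the next four years later (or differs when a century non-leap intervenes).
Leap-day weekdays: 1788:Fri 1792:Wed 1796:Mon 1804:Wed 1808:Mon 1812:Sat 1816:Thu 1820:Tue✓ 1824:Sun 1828:Fri 1832:Wed 1836:Mon 1840:Sat 1844:Thu 1848:Tue✓ 1852:Sun 1856:Fri 1860:Wed
Tuesday: 1820, 1848 → 2.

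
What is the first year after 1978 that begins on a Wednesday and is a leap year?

Jan 1 advances by 2 weekdays after a leap year and by 1 after a common year.
1978: Jan 1 is Sunday.
1979: Monday
1980: Tuesday (leap)
1981: Thursday
1982: Friday
1983: Saturday
1984: Sunday (leap)
1985: Tuesday
1986: Wednesday
1987: Thursday
1988: Friday (leap)
1989: Sunday
1990: Monday
1991: Tuesday
1992: Wednesday (leap)
1992 begins on a Wednesday and is a leap year.

1992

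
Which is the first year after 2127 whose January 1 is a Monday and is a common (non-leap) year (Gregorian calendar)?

Jan 1 advances by 2 weekdays after a leap year and by 1 after a common year.
2127: Jan 1 is Wednesday.
2128: Thursday (leap)
2129: Saturday
2130: Sunday
2131: Monday
2131 begins on a Monday and is a common year.

2131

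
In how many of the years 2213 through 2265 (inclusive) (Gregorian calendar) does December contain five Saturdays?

23

December has 31 days; it has five Saturdays when Saturday falls among the first (month-length − 28) days — i.e. when December 1 is one of Saturday/Friday/Thursday.
December 1 by year: 2213:Wed 2214:Thu✓ 2215:Fri✓ 2216:Sun 2217:Mon 2218:Tue 2219:Wed 2220:Fri✓ 2221:Sat✓ 2222:Sun 2223:Mon 2224:Wed 2225:Thu✓ 2226:Fri✓ 2227:Sat✓ …(23 more)… 2251:Mon 2252:Wed 2253:Thu✓ 2254:Fri✓ 2255:Sat✓ 2256:Mon 2257:Tue 2258:Wed 2259:Thu✓ 2260:Sat✓ 2261:Sun 2262:Mon 2263:Tue 2264:Thu✓ 2265:Fri✓
Years with five Saturdays: 2214, 2215, 2220, 2221, 2225, 2226, 2227, 2231, 2232, 2236, 2237, 2238, 2242, 2243, 2248, 2249, 2253, 2254, 2255, 2259, 2260, 2264, 2265 → 23.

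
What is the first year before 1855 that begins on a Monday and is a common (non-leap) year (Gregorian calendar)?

1849

Jan 1 advances by 2 weekdays after a leap year and by 1 after a common year.
1855: Jan 1 is Monday.
1854: Sunday
1853: Saturday
1852: Thursday (leap)
1851: Wednesday
1850: Tuesday
1849: Monday
1849 begins on a Monday and is a common year.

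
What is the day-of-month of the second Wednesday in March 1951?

14

March 1, 1951 is a Thursday, so the first Wednesday is the 7th.
The second Wednesday is 7 + 7 = 14.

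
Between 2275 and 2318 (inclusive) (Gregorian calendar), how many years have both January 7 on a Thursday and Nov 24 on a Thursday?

2

Check each year's weekday for January 7 and Nov 24:
  2275: Thu/Wed  2276: Fri/Fri  2277: Sun/Sat  2278: Mon/Sun  2279: Tue/Mon  2280: Wed/Wed  2281: Fri/Thu  2282: Sat/Fri  2283: Sun/Sat  2284: Mon/Mon  2285: Wed/Tue  2286: Thu/Wed  2287: Fri/Thu  2288: Sat/Sat  …(16 more)…  2305: Sat/Fri  2306: Sun/Sat  2307: Mon/Sun  2308: Tue/Tue  2309: Thu/Wed  2310: Fri/Thu  2311: Sat/Fri  2312: Sun/Sun  2313: Tue/Mon  2314: Wed/Tue  2315: Thu/Wed  2316: Fri/Fri  2317: Sun/Sat  2318: Mon/Sun
Both conditions hold in: 2292, 2304 — 2.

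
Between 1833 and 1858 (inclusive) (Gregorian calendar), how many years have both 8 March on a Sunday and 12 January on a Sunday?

1

Check each year's weekday for 8 March and 12 January:
  1833: Fri/Sat  1834: Sat/Sun  1835: Sun/Mon  1836: Tue/Tue  1837: Wed/Thu  1838: Thu/Fri  1839: Fri/Sat  1840: Sun/Sun ✓  1841: Mon/Tue  1842: Tue/Wed  1843: Wed/Thu  1844: Fri/Fri  1845: Sat/Sun  1846: Sun/Mon  1847: Mon/Tue  1848: Wed/Wed  1849: Thu/Fri  1850: Fri/Sat  1851: Sat/Sun  1852: Mon/Mon  1853: Tue/Wed  1854: Wed/Thu  1855: Thu/Fri  1856: Sat/Sat  1857: Sun/Mon  1858: Mon/Tue
Both conditions hold in: 1840 — 1.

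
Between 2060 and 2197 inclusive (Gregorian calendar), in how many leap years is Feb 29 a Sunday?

5

Leap years in 2060–2197: 34 of them.
Feb 29 weekday advances by 5 (mod 7) from one leap year to the next four years later (or differs when a century non-leap intervenes).
Leap-day weekdays: 2060:Sun✓ 2064:Fri 2068:Wed 2072:Mon 2076:Sat 2080:Thu 2084:Tue 2088:Sun✓ 2092:Fri 2096:Wed 2104:Fri 2108:Wed 2112:Mon …(8 more)… 2148:Thu 2152:Tue 2156:Sun✓ 2160:Fri 2164:Wed 2168:Mon 2172:Sat 2176:Thu 2180:Tue 2184:Sun✓ 2188:Fri 2192:Wed 2196:Mon
Sunday: 2060, 2088, 2128, 2156, 2184 → 5.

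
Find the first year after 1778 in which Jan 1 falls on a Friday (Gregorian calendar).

Jan 1 advances by 2 weekdays after a leap year and by 1 after a common year.
1778: Jan 1 is Thursday.
1779: Friday
1779 begins on a Friday

1779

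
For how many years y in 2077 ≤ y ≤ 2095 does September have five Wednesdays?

6

September has 30 days; it has five Wednesdays when Wednesday falls among the first (month-length − 28) days — i.e. when September 1 is one of Wednesday/Tuesday.
September 1 by year: 2077:Wed✓ 2078:Thu 2079:Fri 2080:Sun 2081:Mon 2082:Tue✓ 2083:Wed✓ 2084:Fri 2085:Sat 2086:Sun 2087:Mon 2088:Wed✓ 2089:Thu 2090:Fri 2091:Sat 2092:Mon 2093:Tue✓ 2094:Wed✓ 2095:Thu
Years with five Wednesdays: 2077, 2082, 2083, 2088, 2093, 2094 → 6.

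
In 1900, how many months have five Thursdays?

4

A month of length L has five Thursdays iff its first Thursday is on day ≤ L−28 (so day 1–3 in a 31-day month, 1–2 in a 30-day month, day 1 in a leap February).
Checking each month of 1900: Jan starts Mon (31d); Feb starts Thu (28d); Mar starts Thu (31d) ✓; Apr starts Sun (30d); May starts Tue (31d) ✓; Jun starts Fri (30d); Jul starts Sun (31d); Aug starts Wed (31d) ✓; Sep starts Sat (30d); Oct starts Mon (31d); Nov starts Thu (30d) ✓; Dec starts Sat (31d).
Five-Thursday months: March, May, August, November → 4.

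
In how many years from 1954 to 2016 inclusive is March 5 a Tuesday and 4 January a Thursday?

Check each year's weekday for March 5 and 4 January:
  1954: Fri/Mon  1955: Sat/Tue  1956: Mon/Wed  1957: Tue/Fri  1958: Wed/Sat  1959: Thu/Sun  1960: Sat/Mon  1961: Sun/Wed  1962: Mon/Thu  1963: Tue/Fri  1964: Thu/Sat  1965: Fri/Mon  1966: Sat/Tue  1967: Sun/Wed  …(35 more)…  2003: Wed/Sat  2004: Fri/Sun  2005: Sat/Tue  2006: Sun/Wed  2007: Mon/Thu  2008: Wed/Fri  2009: Thu/Sun  2010: Fri/Mon  2011: Sat/Tue  2012: Mon/Wed  2013: Tue/Fri  2014: Wed/Sat  2015: Thu/Sun  2016: Sat/Mon
Both conditions hold in: 1968, 1996 — 2.

2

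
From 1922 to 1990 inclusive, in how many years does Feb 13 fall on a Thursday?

Track Feb 13's weekday year by year (advancing +1, or +2 across a Feb 29):
  1922: Mon  1923: Tue (+1)  1924: Wed (+1)  1925: Fri (+2)  1926: Sat (+1)
  1927: Sun (+1)  1928: Mon (+1)  1929: Wed (+2)  1930: Thu (+1) ✓  1931: Fri (+1)
  1932: Sat (+1)  1933: Mon (+2)  1934: Tue (+1)  1935: Wed (+1)  … (41 more years) …
  1977: Sun (+2)  1978: Mon (+1)  1979: Tue (+1)  1980: Wed (+1)  1981: Fri (+2)
  1982: Sat (+1)  1983: Sun (+1)  1984: Mon (+1)  1985: Wed (+2)  1986: Thu (+1) ✓
  1987: Fri (+1)  1988: Sat (+1)  1989: Mon (+2)  1990: Tue (+1)
Thursday years: 1930, 1936, 1941, 1947, 1958, 1964, 1969, 1975, 1986 — 9 in total.

9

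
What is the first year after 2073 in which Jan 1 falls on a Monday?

From one year to the next, a fixed date's weekday advances by 1, or by 2 when a Feb 29 lies between the two dates.
2073: January 1 is Sunday.
2074: Monday (+1)
Jan 1 falls on a Monday in 2074.

2074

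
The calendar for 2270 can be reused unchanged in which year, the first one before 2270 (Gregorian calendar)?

Two years share a calendar iff Jan 1 falls on the same weekday and both are leap or both are common. 2270: Jan 1 is Saturday, common year.
2269: Jan 1 Friday, common
2268: Jan 1 Wednesday, leap
2267: Jan 1 Tuesday, common
2266: Jan 1 Monday, common
2265: Jan 1 Sunday, common
2264: Jan 1 Friday, leap
2263: Jan 1 Thursday, common
2262: Jan 1 Wednesday, common
2261: Jan 1 Tuesday, common
2260: Jan 1 Sunday, leap
2259: Jan 1 Saturday, common
2259 matches on both conditions.

2259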